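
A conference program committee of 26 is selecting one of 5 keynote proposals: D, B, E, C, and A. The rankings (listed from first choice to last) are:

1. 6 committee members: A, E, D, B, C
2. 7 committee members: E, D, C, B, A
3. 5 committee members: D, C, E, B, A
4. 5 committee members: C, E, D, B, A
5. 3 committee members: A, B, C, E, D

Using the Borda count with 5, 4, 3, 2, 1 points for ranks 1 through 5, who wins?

E

D: 6·3 + 7·4 + 5·5 + 5·3 + 3·1 = 89
B: 6·2 + 7·2 + 5·2 + 5·2 + 3·4 = 58
E: 6·4 + 7·5 + 5·3 + 5·4 + 3·2 = 100
C: 6·1 + 7·3 + 5·4 + 5·5 + 3·3 = 81
A: 6·5 + 7·1 + 5·1 + 5·1 + 3·5 = 62
E has the highest Borda score (100).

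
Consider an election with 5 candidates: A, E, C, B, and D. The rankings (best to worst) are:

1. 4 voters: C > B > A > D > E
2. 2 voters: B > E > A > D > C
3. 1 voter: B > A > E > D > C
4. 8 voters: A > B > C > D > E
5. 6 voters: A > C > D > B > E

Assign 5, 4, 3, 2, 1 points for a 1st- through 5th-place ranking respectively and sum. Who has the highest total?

A

A: 4·3 + 2·3 + 1·4 + 8·5 + 6·5 = 92
E: 4·1 + 2·4 + 1·3 + 8·1 + 6·1 = 29
C: 4·5 + 2·1 + 1·1 + 8·3 + 6·4 = 71
B: 4·4 + 2·5 + 1·5 + 8·4 + 6·2 = 75
D: 4·2 + 2·2 + 1·2 + 8·2 + 6·3 = 48
A has the highest Borda score (92).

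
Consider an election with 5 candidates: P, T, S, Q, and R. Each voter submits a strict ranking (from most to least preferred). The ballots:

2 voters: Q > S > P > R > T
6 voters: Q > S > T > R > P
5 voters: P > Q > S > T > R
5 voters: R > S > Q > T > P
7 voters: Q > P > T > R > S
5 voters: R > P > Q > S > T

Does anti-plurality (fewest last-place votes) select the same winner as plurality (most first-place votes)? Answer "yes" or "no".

Anti-plurality — last-place votes: P 11, T 7, S 7, Q 0, R 5. Winner: Q.
Plurality — first-place votes: P 5, T 0, S 0, Q 15, R 10. Winner: Q.
The two methods agree.

yes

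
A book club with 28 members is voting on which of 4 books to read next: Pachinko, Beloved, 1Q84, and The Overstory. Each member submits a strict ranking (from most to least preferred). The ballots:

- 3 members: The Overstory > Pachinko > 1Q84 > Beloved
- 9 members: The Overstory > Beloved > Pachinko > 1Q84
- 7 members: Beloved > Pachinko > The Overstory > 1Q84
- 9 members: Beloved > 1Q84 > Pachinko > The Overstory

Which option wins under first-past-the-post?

First-place votes: Pachinko 0, Beloved 16, 1Q84 0, The Overstory 12.
Beloved has the most first-place votes.

Beloved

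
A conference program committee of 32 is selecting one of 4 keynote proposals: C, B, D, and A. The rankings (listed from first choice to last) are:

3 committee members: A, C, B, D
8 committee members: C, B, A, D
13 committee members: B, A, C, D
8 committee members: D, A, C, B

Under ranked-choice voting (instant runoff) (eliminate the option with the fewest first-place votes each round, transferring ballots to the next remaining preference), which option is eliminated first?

Round 1: C 8, B 13, D 8, A 3. Eliminate A.

A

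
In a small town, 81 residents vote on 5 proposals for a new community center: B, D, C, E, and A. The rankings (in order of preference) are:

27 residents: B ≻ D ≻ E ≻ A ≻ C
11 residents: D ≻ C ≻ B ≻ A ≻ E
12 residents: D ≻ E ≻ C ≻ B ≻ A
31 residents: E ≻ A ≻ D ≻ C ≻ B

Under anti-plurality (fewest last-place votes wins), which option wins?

Last-place votes: B 31, D 0, C 27, E 11, A 12.
D is ranked last by the fewest voters, so D wins.

D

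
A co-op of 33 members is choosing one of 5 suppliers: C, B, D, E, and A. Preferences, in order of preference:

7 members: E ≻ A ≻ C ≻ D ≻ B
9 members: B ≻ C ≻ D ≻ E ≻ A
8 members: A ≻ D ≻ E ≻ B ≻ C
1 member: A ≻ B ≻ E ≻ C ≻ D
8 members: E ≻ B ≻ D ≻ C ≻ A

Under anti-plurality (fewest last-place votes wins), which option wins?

E

Last-place votes: C 8, B 7, D 1, E 0, A 17.
E is ranked last by the fewest voters, so E wins.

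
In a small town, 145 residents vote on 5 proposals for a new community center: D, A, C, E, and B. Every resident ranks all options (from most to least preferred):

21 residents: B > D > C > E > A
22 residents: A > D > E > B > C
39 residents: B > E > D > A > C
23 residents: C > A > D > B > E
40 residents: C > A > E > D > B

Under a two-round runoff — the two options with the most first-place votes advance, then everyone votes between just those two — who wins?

B

Round 1 first-place votes: D 0, A 22, C 63, E 0, B 60.
C and B advance.
Runoff: C is preferred to B by 63 voters; B by 82.
B wins the runoff.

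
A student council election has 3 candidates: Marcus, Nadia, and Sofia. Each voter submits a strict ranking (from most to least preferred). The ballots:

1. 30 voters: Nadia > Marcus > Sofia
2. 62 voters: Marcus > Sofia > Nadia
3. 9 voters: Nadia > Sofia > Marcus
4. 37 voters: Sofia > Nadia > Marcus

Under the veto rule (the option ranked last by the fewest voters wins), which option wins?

Sofia

Last-place votes: Marcus 46, Nadia 62, Sofia 30.
Sofia is ranked last by the fewest voters, so Sofia wins.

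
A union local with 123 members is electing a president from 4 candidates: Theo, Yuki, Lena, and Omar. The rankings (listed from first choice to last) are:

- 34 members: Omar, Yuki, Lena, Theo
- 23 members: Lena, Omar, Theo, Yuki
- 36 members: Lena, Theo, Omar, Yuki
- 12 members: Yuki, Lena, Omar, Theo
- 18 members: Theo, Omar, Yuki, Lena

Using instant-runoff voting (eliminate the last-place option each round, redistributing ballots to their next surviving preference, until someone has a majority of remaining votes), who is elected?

Lena

Round 1: Theo 18, Yuki 12, Lena 59, Omar 34. Eliminate Yuki.
Round 2: Theo 18, Lena 71, Omar 34. Lena has a majority.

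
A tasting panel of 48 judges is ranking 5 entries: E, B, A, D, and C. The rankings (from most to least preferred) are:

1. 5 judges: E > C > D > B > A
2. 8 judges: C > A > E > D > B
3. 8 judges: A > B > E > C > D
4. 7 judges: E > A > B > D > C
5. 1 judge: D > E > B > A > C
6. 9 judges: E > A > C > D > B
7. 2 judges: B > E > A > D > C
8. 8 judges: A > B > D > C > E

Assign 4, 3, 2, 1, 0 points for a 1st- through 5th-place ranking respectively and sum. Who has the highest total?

E: 5·4 + 8·2 + 8·2 + 7·4 + 1·3 + 9·4 + 2·3 + 8·0 = 125
B: 5·1 + 8·0 + 8·3 + 7·2 + 1·2 + 9·0 + 2·4 + 8·3 = 77
A: 5·0 + 8·3 + 8·4 + 7·3 + 1·1 + 9·3 + 2·2 + 8·4 = 141
D: 5·2 + 8·1 + 8·0 + 7·1 + 1·4 + 9·1 + 2·1 + 8·2 = 56
C: 5·3 + 8·4 + 8·1 + 7·0 + 1·0 + 9·2 + 2·0 + 8·1 = 81
A has the highest Borda score (141).

A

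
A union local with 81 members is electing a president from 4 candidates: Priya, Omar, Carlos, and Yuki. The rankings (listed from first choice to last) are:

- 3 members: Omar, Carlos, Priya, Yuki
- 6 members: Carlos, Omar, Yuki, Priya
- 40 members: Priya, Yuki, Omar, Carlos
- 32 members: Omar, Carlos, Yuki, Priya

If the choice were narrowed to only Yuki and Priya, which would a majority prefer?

Voters preferring Yuki to Priya: 38; preferring Priya to Yuki: 43.
Priya wins the head-to-head.

Priya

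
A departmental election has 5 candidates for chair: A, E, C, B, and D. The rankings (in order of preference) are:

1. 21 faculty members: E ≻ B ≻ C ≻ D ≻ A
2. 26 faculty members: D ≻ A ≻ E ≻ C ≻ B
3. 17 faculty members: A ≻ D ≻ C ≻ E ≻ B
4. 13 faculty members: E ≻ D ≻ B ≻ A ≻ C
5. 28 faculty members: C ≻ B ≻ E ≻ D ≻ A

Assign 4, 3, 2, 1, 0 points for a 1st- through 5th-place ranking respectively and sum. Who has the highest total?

A: 21·0 + 26·3 + 17·4 + 13·1 + 28·0 = 159
E: 21·4 + 26·2 + 17·1 + 13·4 + 28·2 = 261
C: 21·2 + 26·1 + 17·2 + 13·0 + 28·4 = 214
B: 21·3 + 26·0 + 17·0 + 13·2 + 28·3 = 173
D: 21·1 + 26·4 + 17·3 + 13·3 + 28·1 = 243
E has the highest Borda score (261).

E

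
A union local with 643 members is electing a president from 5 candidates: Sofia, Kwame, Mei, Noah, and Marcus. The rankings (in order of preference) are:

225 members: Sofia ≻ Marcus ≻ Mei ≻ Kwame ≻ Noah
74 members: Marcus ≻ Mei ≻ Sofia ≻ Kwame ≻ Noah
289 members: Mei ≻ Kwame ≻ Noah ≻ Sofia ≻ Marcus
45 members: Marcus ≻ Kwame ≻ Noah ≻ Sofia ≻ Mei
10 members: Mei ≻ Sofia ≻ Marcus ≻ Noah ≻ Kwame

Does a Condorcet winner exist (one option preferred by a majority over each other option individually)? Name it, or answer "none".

Checking pairwise contests:
Kwame beats Sofia 334–309.
Mei beats Kwame 598–45.
Marcus beats Mei 344–299.
Kwame beats Noah 633–10.
Sofia beats Marcus 524–119.
Every option loses at least one head-to-head, so there is no Condorcet winner.

none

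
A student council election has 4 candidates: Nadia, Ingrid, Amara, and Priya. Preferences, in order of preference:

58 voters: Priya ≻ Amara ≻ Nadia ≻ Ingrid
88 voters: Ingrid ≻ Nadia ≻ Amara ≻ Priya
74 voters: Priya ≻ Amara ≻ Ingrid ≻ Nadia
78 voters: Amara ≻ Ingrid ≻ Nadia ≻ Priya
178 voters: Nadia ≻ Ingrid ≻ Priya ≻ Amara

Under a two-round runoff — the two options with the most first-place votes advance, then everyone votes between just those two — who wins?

Nadia

Round 1 first-place votes: Nadia 178, Ingrid 88, Amara 78, Priya 132.
Nadia and Priya advance.
Runoff: Nadia is preferred to Priya by 344 voters; Priya by 132.
Nadia wins the runoff.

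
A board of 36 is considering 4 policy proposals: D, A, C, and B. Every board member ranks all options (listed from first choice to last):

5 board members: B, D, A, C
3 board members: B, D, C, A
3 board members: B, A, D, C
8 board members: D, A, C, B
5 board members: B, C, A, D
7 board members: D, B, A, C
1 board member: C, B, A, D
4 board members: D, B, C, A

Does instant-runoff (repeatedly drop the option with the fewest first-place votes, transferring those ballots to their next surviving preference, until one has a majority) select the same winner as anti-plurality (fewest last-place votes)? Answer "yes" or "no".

yes

Instant-runoff — R1 D 19, A 0, C 1, B 16 (D winner). Winner: D.
Anti-plurality — last-place votes: D 6, A 7, C 15, B 8. Winner: D.
The two methods agree.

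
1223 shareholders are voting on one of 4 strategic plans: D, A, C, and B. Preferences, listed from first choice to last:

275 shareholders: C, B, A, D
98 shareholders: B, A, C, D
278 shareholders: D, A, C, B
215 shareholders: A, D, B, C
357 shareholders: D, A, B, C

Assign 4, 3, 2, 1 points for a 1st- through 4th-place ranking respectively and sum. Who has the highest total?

D: 275·1 + 98·1 + 278·4 + 215·3 + 357·4 = 3558
A: 275·2 + 98·3 + 278·3 + 215·4 + 357·3 = 3609
C: 275·4 + 98·2 + 278·2 + 215·1 + 357·1 = 2424
B: 275·3 + 98·4 + 278·1 + 215·2 + 357·2 = 2639
A has the highest Borda score (3609).

A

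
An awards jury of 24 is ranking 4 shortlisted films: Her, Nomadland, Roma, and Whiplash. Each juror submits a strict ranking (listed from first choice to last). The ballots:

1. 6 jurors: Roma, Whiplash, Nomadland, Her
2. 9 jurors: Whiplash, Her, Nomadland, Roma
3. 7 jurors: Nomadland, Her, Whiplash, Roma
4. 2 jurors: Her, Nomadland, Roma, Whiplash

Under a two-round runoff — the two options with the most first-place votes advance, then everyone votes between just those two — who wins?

Round 1 first-place votes: Her 2, Nomadland 7, Roma 6, Whiplash 9.
Whiplash and Nomadland advance.
Runoff: Whiplash is preferred to Nomadland by 15 voters; Nomadland by 9.
Whiplash wins the runoff.

Whiplash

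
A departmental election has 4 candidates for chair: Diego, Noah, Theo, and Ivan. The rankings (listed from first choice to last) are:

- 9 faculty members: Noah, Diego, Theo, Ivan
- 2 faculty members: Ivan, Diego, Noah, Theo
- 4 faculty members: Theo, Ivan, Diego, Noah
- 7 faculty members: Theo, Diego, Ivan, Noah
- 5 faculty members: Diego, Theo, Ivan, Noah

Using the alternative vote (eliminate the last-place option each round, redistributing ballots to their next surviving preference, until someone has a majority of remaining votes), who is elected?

Round 1: Diego 5, Noah 9, Theo 11, Ivan 2. Eliminate Ivan.
Round 2: Diego 7, Noah 9, Theo 11. Eliminate Diego.
Round 3: Noah 11, Theo 16. Theo has a majority.

Theo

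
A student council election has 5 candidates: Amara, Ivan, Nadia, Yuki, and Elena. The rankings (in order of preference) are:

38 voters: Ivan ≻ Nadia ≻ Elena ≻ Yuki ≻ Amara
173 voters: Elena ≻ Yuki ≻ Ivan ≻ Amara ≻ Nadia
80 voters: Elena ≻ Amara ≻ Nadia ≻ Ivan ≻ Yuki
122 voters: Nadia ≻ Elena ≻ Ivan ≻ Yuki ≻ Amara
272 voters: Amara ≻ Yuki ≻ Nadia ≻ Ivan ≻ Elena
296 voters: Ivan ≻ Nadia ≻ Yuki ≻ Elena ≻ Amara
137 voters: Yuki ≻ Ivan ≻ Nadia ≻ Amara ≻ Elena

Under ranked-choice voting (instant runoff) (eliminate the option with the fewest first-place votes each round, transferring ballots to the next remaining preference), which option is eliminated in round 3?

Round 1: Amara 272, Ivan 334, Nadia 122, Yuki 137, Elena 253. Eliminate Nadia.
Round 2: Amara 272, Ivan 334, Yuki 137, Elena 375. Eliminate Yuki.
Round 3: Amara 272, Ivan 471, Elena 375. Eliminate Amara.

Amara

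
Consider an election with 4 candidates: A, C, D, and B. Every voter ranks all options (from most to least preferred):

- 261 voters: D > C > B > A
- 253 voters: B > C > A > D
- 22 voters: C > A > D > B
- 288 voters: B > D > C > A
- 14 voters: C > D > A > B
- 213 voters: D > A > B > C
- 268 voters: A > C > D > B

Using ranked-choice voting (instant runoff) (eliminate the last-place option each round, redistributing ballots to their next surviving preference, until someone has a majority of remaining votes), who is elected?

D

Round 1: A 268, C 36, D 474, B 541. Eliminate C.
Round 2: A 290, D 488, B 541. Eliminate A.
Round 3: D 778, B 541. D has a majority.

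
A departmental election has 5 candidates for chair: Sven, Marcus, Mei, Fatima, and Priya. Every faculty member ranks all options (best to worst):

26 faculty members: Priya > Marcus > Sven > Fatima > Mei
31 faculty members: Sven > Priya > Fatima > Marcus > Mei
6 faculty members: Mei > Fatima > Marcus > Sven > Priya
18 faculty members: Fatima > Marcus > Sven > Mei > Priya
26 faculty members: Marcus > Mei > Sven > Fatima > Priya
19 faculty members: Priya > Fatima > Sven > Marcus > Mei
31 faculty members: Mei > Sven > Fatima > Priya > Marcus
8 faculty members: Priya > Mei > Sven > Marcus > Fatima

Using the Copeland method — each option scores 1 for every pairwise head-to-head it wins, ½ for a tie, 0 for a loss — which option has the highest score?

Sven: beats Marcus, Mei, Fatima, and Priya → score 4.
Marcus: beats Mei; loses to Sven, Fatima, and Priya → score 1.
Mei: loses to Sven, Marcus, Fatima, and Priya → score 0.
Fatima: beats Marcus and Mei; loses to Sven and Priya → score 2.
Priya: beats Marcus, Mei, and Fatima; loses to Sven → score 3.
Sven has the best pairwise record.

Sven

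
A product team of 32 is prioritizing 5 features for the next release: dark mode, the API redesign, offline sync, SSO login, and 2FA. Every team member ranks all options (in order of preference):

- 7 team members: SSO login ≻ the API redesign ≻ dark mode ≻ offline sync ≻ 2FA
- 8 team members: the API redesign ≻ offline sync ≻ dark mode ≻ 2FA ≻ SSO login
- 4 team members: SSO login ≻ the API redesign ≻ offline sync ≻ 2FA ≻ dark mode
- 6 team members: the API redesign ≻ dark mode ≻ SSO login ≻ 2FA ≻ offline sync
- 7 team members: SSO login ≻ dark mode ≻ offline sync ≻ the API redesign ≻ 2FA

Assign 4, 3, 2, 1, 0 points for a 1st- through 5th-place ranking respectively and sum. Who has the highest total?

the API redesign

dark mode: 7·2 + 8·2 + 4·0 + 6·3 + 7·3 = 69
the API redesign: 7·3 + 8·4 + 4·3 + 6·4 + 7·1 = 96
offline sync: 7·1 + 8·3 + 4·2 + 6·0 + 7·2 = 53
SSO login: 7·4 + 8·0 + 4·4 + 6·2 + 7·4 = 84
2FA: 7·0 + 8·1 + 4·1 + 6·1 + 7·0 = 18
the API redesign has the highest Borda score (96).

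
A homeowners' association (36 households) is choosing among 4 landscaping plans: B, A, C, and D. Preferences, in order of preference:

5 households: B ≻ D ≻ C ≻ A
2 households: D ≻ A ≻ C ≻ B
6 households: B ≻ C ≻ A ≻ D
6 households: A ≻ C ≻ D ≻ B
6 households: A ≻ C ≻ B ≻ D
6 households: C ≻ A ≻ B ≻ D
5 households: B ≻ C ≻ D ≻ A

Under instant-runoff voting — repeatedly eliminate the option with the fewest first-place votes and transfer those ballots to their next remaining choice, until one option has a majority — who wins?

Round 1: B 16, A 12, C 6, D 2. Eliminate D.
Round 2: B 16, A 14, C 6. Eliminate C.
Round 3: B 16, A 20. A has a majority.

A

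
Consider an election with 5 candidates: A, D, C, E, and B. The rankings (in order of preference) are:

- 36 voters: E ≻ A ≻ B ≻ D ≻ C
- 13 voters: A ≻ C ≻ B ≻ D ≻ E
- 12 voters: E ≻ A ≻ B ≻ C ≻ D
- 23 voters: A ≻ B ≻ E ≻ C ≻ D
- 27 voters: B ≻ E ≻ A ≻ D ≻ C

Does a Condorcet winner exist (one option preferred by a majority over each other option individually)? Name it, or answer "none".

Checking pairwise contests:
E beats A 75–36.
A beats D 111–0.
A beats C 111–0.
B beats E 63–48.
A beats B 84–27.
Every option loses at least one head-to-head, so there is no Condorcet winner.

none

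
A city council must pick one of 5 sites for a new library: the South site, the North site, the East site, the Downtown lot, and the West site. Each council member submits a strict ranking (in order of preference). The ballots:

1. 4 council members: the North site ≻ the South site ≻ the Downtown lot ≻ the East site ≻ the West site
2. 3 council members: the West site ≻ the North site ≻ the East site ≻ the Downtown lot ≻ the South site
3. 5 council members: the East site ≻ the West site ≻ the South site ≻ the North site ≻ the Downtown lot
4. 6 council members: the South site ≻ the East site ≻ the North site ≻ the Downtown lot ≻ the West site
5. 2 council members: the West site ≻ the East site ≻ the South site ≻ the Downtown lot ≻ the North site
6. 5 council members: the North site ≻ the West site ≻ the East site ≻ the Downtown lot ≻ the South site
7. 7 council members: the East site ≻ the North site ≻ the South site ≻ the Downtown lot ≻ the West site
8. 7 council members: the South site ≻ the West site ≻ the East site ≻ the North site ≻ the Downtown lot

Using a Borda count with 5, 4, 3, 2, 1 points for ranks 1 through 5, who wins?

the East site

the South site: 4·4 + 3·1 + 5·3 + 6·5 + 2·3 + 5·1 + 7·3 + 7·5 = 131
the North site: 4·5 + 3·4 + 5·2 + 6·3 + 2·1 + 5·5 + 7·4 + 7·2 = 129
the East site: 4·2 + 3·3 + 5·5 + 6·4 + 2·4 + 5·3 + 7·5 + 7·3 = 145
the Downtown lot: 4·3 + 3·2 + 5·1 + 6·2 + 2·2 + 5·2 + 7·2 + 7·1 = 70
the West site: 4·1 + 3·5 + 5·4 + 6·1 + 2·5 + 5·4 + 7·1 + 7·4 = 110
the East site has the highest Borda score (145).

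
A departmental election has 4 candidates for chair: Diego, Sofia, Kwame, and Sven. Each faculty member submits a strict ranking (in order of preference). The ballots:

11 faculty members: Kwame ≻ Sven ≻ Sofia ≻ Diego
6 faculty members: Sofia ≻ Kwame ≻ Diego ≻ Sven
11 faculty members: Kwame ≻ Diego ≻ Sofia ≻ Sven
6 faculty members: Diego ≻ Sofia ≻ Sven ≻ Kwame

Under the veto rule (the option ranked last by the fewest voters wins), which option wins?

Sofia

Last-place votes: Diego 11, Sofia 0, Kwame 6, Sven 17.
Sofia is ranked last by the fewest voters, so Sofia wins.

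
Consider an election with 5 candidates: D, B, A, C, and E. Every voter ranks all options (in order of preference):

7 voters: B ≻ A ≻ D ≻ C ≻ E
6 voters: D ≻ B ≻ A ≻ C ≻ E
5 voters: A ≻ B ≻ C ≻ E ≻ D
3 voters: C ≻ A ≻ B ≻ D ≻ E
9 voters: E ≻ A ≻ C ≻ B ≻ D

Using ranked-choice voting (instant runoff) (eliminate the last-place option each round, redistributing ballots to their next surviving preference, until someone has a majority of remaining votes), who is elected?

Round 1: D 6, B 7, A 5, C 3, E 9. Eliminate C.
Round 2: D 6, B 7, A 8, E 9. Eliminate D.
Round 3: B 13, A 8, E 9. Eliminate A.
Round 4: B 21, E 9. B has a majority.

B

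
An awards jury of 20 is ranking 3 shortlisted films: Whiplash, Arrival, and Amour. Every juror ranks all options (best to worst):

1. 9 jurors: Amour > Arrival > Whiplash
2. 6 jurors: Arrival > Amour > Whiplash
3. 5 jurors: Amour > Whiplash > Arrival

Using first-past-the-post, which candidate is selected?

First-place votes: Whiplash 0, Arrival 6, Amour 14.
Amour has the most first-place votes.

Amour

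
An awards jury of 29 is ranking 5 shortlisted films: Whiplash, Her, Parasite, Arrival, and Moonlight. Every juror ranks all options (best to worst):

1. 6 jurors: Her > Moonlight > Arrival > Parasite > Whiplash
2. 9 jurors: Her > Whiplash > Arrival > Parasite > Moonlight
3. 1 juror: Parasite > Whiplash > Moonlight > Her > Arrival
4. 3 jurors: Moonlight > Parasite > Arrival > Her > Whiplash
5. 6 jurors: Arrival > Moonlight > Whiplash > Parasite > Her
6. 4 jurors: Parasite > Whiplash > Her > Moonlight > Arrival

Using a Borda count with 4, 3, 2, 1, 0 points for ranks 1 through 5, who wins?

Whiplash: 6·0 + 9·3 + 1·3 + 3·0 + 6·2 + 4·3 = 54
Her: 6·4 + 9·4 + 1·1 + 3·1 + 6·0 + 4·2 = 72
Parasite: 6·1 + 9·1 + 1·4 + 3·3 + 6·1 + 4·4 = 50
Arrival: 6·2 + 9·2 + 1·0 + 3·2 + 6·4 + 4·0 = 60
Moonlight: 6·3 + 9·0 + 1·2 + 3·4 + 6·3 + 4·1 = 54
Her has the highest Borda score (72).

Her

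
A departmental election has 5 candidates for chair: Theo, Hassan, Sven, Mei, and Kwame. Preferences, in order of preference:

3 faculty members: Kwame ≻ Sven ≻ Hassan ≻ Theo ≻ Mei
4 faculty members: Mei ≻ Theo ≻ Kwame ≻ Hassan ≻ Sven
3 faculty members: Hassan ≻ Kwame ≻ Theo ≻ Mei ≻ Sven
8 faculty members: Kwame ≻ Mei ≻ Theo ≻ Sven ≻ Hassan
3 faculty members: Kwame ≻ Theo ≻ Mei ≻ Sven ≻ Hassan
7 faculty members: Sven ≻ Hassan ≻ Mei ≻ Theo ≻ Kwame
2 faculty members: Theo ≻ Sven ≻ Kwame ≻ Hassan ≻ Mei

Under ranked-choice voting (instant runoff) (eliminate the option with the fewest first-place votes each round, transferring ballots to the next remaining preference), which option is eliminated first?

Theo

Round 1: Theo 2, Hassan 3, Sven 7, Mei 4, Kwame 14. Eliminate Theo.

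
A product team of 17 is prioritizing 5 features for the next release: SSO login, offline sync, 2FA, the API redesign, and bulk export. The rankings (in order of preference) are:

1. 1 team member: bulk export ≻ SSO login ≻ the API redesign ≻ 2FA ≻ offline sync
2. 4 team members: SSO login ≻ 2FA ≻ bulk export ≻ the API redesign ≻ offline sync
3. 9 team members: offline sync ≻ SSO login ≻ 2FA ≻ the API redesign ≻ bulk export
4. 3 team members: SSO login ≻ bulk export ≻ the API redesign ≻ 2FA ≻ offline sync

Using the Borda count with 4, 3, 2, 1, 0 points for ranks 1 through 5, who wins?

SSO login

SSO login: 1·3 + 4·4 + 9·3 + 3·4 = 58
offline sync: 1·0 + 4·0 + 9·4 + 3·0 = 36
2FA: 1·1 + 4·3 + 9·2 + 3·1 = 34
the API redesign: 1·2 + 4·1 + 9·1 + 3·2 = 21
bulk export: 1·4 + 4·2 + 9·0 + 3·3 = 21
SSO login has the highest Borda score (58).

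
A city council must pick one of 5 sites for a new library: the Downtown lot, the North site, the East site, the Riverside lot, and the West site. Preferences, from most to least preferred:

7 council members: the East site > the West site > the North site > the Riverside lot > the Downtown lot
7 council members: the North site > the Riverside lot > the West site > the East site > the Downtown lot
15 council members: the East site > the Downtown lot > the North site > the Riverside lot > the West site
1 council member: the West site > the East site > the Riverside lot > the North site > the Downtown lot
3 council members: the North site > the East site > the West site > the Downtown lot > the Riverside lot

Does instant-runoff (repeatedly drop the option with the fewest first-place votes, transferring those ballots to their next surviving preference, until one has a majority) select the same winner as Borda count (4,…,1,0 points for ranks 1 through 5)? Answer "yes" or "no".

Instant-runoff — R1 the Downtown lot 0, the North site 10, the East site 22, the Riverside lot 0, the West site 1 (the East site winner). Winner: the East site.
Borda — scores: the Downtown lot 48, the North site 85, the East site 107, the Riverside lot 45, the West site 45. Winner: the East site.
The two methods agree.

yes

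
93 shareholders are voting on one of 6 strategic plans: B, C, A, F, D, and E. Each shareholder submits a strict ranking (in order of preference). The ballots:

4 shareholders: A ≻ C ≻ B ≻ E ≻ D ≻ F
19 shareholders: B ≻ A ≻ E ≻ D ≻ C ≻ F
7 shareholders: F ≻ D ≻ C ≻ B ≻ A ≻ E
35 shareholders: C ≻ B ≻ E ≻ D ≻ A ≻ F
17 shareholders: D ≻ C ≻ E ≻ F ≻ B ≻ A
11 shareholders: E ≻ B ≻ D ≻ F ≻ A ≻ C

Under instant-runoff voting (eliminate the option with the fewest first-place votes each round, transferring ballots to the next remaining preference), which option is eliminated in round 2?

F

Round 1: B 19, C 35, A 4, F 7, D 17, E 11. Eliminate A.
Round 2: B 19, C 39, F 7, D 17, E 11. Eliminate F.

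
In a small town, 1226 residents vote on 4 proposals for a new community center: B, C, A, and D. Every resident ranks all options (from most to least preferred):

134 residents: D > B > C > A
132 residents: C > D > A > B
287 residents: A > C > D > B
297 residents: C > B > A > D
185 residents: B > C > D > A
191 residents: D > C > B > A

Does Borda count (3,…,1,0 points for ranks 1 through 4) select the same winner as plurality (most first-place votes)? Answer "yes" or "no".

Borda — scores: B 1608, C 2747, A 1290, D 1711. Winner: C.
Plurality — first-place votes: B 185, C 429, A 287, D 325. Winner: C.
The two methods agree.

yes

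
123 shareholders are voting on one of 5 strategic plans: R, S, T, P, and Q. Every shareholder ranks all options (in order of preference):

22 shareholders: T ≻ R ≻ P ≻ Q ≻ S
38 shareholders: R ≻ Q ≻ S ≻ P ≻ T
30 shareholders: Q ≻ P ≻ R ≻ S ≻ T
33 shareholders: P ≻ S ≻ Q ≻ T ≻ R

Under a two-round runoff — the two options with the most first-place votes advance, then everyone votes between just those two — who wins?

P

Round 1 first-place votes: R 38, S 0, T 22, P 33, Q 30.
R and P advance.
Runoff: R is preferred to P by 60 voters; P by 63.
P wins the runoff.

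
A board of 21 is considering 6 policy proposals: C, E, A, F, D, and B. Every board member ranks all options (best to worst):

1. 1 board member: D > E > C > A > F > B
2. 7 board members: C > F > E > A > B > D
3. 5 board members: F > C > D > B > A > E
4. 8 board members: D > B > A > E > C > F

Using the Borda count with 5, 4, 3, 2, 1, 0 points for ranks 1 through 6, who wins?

C: 1·3 + 7·5 + 5·4 + 8·1 = 66
E: 1·4 + 7·3 + 5·0 + 8·2 = 41
A: 1·2 + 7·2 + 5·1 + 8·3 = 45
F: 1·1 + 7·4 + 5·5 + 8·0 = 54
D: 1·5 + 7·0 + 5·3 + 8·5 = 60
B: 1·0 + 7·1 + 5·2 + 8·4 = 49
C has the highest Borda score (66).

C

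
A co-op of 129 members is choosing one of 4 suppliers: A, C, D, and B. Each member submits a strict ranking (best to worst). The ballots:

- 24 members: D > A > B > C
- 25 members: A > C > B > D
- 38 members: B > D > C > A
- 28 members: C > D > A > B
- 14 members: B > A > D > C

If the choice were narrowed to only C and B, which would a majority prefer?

B

Voters preferring C to B: 53; preferring B to C: 76.
B wins the head-to-head.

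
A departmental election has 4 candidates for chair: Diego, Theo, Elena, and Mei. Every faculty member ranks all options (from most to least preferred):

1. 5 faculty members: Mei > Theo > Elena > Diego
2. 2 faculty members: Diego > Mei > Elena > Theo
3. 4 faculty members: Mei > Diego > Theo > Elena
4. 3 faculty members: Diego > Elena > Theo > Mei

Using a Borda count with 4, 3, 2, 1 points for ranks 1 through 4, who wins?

Diego: 5·1 + 2·4 + 4·3 + 3·4 = 37
Theo: 5·3 + 2·1 + 4·2 + 3·2 = 31
Elena: 5·2 + 2·2 + 4·1 + 3·3 = 27
Mei: 5·4 + 2·3 + 4·4 + 3·1 = 45
Mei has the highest Borda score (45).

Mei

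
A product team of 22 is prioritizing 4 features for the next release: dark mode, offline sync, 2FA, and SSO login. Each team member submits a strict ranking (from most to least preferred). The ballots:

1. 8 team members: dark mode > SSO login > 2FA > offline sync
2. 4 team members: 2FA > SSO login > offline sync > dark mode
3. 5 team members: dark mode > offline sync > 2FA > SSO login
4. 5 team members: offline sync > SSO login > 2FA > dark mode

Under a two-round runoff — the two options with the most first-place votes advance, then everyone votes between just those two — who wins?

Round 1 first-place votes: dark mode 13, offline sync 5, 2FA 4, SSO login 0.
dark mode and offline sync advance.
Runoff: dark mode is preferred to offline sync by 13 voters; offline sync by 9.
dark mode wins the runoff.

dark mode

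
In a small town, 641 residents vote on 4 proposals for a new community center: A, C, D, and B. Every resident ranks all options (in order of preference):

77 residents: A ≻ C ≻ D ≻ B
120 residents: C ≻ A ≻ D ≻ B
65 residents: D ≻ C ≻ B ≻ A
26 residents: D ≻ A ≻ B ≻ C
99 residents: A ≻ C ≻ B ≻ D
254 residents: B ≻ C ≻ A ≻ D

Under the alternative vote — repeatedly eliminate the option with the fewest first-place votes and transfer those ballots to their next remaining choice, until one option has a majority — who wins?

Round 1: A 176, C 120, D 91, B 254. Eliminate D.
Round 2: A 202, C 185, B 254. Eliminate C.
Round 3: A 322, B 319. A has a majority.

A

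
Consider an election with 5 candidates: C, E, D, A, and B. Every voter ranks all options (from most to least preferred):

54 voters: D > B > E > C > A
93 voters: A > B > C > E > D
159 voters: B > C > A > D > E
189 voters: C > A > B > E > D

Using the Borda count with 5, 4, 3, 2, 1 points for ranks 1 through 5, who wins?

C: 54·2 + 93·3 + 159·4 + 189·5 = 1968
E: 54·3 + 93·2 + 159·1 + 189·2 = 885
D: 54·5 + 93·1 + 159·2 + 189·1 = 870
A: 54·1 + 93·5 + 159·3 + 189·4 = 1752
B: 54·4 + 93·4 + 159·5 + 189·3 = 1950
C has the highest Borda score (1968).

C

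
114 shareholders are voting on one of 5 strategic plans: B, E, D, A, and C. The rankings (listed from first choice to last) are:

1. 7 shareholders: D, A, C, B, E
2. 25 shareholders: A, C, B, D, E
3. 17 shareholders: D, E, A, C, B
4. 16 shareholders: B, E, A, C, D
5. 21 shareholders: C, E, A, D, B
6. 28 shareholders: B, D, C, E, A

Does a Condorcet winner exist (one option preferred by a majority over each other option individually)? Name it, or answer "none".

Checking pairwise contests:
A beats B 70–44.
B beats E 76–38.
B beats D 69–45.
E beats A 82–32.
A beats C 65–49.
Every option loses at least one head-to-head, so there is no Condorcet winner.

none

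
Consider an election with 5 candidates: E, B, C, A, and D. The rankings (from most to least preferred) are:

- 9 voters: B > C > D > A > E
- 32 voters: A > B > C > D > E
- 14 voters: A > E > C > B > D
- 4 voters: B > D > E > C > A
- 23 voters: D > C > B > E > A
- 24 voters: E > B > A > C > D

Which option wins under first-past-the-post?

A

First-place votes: E 24, B 13, C 0, A 46, D 23.
A has the most first-place votes.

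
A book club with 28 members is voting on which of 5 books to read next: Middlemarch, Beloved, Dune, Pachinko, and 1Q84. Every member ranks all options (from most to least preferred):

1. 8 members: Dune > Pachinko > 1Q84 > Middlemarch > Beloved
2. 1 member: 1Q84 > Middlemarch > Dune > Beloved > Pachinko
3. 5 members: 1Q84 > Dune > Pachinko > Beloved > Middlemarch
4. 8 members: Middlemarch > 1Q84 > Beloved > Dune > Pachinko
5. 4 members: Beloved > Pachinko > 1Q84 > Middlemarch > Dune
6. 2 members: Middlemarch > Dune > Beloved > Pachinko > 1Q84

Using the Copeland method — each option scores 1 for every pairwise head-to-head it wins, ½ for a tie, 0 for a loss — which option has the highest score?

1Q84

Middlemarch: beats Beloved and Dune; loses to Pachinko and 1Q84 → score 2.
Beloved: beats Pachinko; loses to Middlemarch, Dune, and 1Q84 → score 1.
Dune: beats Beloved and Pachinko; loses to Middlemarch and 1Q84 → score 2.
Pachinko: beats Middlemarch; ties 1Q84; loses to Beloved and Dune → score 1.5.
1Q84: beats Middlemarch, Beloved, and Dune; ties Pachinko → score 3.5.
1Q84 has the best pairwise record.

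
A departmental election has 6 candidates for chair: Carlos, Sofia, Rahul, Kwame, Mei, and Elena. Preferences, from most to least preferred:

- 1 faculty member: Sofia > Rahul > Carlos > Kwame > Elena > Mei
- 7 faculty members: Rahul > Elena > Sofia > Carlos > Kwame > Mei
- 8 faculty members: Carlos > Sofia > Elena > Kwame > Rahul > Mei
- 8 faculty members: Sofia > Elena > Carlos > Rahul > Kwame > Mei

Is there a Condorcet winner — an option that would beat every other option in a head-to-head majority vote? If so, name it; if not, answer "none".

Sofia vs Carlos: 16–8 for Sofia.
Sofia vs Rahul: 17–7 for Sofia.
Sofia vs Kwame: 24–0 for Sofia.
Sofia vs Mei: 24–0 for Sofia.
Sofia vs Elena: 17–7 for Sofia.
Sofia beats every other option head-to-head.

Sofia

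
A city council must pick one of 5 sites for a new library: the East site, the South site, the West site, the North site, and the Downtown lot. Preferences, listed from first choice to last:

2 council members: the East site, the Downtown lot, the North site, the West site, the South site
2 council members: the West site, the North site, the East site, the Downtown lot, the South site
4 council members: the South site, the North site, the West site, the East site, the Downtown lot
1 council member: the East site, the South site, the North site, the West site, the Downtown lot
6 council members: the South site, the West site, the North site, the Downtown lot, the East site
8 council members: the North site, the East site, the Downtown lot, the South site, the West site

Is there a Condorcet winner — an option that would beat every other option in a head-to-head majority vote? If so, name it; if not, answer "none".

the North site

the North site vs the East site: 20–3 for the North site.
the North site vs the South site: 12–11 for the North site.
the North site vs the West site: 15–8 for the North site.
the North site vs the Downtown lot: 21–2 for the North site.
the North site beats every other option head-to-head.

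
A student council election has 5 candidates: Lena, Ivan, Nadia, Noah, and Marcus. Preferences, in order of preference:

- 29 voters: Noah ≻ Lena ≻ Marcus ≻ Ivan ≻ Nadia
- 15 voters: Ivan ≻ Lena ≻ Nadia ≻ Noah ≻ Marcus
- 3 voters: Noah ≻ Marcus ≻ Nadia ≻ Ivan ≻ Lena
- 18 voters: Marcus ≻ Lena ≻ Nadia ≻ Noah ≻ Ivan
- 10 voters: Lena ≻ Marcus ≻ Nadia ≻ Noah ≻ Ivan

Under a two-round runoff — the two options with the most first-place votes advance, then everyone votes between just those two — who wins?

Round 1 first-place votes: Lena 10, Ivan 15, Nadia 0, Noah 32, Marcus 18.
Noah and Marcus advance.
Runoff: Noah is preferred to Marcus by 47 voters; Marcus by 28.
Noah wins the runoff.

Noah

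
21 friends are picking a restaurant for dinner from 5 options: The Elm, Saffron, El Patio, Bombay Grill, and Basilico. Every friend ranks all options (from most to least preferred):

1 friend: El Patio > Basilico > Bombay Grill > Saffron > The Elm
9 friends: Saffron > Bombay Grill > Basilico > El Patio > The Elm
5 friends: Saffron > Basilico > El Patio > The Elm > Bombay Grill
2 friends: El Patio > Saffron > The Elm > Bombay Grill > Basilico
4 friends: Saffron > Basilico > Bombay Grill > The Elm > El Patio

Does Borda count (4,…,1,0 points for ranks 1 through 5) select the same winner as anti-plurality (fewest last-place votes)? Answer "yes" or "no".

yes

Borda — scores: The Elm 13, Saffron 79, El Patio 31, Bombay Grill 39, Basilico 48. Winner: Saffron.
Anti-plurality — last-place votes: The Elm 10, Saffron 0, El Patio 4, Bombay Grill 5, Basilico 2. Winner: Saffron.
The two methods agree.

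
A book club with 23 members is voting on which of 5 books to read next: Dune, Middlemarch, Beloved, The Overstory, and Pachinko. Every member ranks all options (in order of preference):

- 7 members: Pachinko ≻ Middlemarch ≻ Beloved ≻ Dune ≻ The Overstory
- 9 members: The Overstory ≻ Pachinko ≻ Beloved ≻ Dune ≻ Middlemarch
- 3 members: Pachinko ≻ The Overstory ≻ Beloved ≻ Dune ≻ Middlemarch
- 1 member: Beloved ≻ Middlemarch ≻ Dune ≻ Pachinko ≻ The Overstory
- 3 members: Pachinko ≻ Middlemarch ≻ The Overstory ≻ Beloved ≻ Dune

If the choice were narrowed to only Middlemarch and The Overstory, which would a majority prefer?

Voters preferring Middlemarch to The Overstory: 11; preferring The Overstory to Middlemarch: 12.
The Overstory wins the head-to-head.

The Overstory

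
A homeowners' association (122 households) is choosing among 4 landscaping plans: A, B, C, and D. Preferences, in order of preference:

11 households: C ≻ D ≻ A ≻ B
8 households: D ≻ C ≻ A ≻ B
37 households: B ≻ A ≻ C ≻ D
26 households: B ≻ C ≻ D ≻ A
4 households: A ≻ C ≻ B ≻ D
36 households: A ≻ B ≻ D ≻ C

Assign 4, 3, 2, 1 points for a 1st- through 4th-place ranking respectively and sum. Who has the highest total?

B

A: 11·2 + 8·2 + 37·3 + 26·1 + 4·4 + 36·4 = 335
B: 11·1 + 8·1 + 37·4 + 26·4 + 4·2 + 36·3 = 387
C: 11·4 + 8·3 + 37·2 + 26·3 + 4·3 + 36·1 = 268
D: 11·3 + 8·4 + 37·1 + 26·2 + 4·1 + 36·2 = 230
B has the highest Borda score (387).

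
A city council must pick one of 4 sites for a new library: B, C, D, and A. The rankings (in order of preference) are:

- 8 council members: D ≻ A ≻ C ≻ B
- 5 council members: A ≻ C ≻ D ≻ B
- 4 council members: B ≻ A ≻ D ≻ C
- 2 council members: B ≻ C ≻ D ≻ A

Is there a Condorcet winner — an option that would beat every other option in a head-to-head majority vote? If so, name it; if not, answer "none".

D vs B: 13–6 for D.
D vs C: 12–7 for D.
D vs A: 10–9 for D.
D beats every other option head-to-head.

D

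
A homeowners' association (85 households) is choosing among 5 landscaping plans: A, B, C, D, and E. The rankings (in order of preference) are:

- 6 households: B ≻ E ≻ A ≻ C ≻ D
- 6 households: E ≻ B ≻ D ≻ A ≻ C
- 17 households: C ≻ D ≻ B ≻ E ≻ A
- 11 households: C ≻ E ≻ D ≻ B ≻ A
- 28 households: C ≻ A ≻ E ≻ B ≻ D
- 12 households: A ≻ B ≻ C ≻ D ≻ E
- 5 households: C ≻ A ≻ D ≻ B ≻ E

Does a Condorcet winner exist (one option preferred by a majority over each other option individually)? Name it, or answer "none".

C vs A: 61–24 for C.
C vs B: 61–24 for C.
C vs D: 79–6 for C.
C vs E: 73–12 for C.
C beats every other option head-to-head.

C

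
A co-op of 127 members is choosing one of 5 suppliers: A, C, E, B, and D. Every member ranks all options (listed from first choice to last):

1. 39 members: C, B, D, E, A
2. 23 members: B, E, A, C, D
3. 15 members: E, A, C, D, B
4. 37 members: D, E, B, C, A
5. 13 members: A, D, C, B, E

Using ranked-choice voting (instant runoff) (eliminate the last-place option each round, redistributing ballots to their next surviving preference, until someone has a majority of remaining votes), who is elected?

Round 1: A 13, C 39, E 15, B 23, D 37. Eliminate A.
Round 2: C 39, E 15, B 23, D 50. Eliminate E.
Round 3: C 54, B 23, D 50. Eliminate B.
Round 4: C 77, D 50. C has a majority.

C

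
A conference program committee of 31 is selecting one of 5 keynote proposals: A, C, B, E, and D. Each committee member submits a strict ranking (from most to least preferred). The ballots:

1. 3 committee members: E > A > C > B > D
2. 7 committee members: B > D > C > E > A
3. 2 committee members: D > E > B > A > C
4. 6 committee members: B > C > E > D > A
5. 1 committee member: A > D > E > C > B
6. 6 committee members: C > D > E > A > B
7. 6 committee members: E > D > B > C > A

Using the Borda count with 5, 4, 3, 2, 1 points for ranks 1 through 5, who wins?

E

A: 3·4 + 7·1 + 2·2 + 6·1 + 1·5 + 6·2 + 6·1 = 52
C: 3·3 + 7·3 + 2·1 + 6·4 + 1·2 + 6·5 + 6·2 = 100
B: 3·2 + 7·5 + 2·3 + 6·5 + 1·1 + 6·1 + 6·3 = 102
E: 3·5 + 7·2 + 2·4 + 6·3 + 1·3 + 6·3 + 6·5 = 106
D: 3·1 + 7·4 + 2·5 + 6·2 + 1·4 + 6·4 + 6·4 = 105
E has the highest Borda score (106).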